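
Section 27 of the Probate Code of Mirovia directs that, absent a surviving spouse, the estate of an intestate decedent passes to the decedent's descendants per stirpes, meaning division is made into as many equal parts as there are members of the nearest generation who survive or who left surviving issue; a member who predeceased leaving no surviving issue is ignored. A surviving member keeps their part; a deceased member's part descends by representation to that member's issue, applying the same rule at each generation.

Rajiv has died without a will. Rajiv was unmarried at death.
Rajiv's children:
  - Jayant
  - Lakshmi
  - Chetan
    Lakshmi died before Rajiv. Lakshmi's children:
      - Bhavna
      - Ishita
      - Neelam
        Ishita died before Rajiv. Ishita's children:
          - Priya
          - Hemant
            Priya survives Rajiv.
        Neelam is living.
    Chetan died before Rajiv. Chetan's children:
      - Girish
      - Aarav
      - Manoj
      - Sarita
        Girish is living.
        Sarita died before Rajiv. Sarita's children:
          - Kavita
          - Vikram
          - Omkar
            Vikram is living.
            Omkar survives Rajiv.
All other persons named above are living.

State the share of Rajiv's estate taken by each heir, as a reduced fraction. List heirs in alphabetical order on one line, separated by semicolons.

There is no surviving spouse, so the entire estate passes to Rajiv's descendants per stirpes.
The estate is divided into 3 equal shares of 1/3 among Jayant, Lakshmi, Chetan.
Jayant is living and takes 1/3.
Lakshmi predeceased; the 1/3 allotted to Lakshmi's branch passes to Lakshmi's issue by representation.
The 1/3 is divided into 3 equal shares of 1/9 among Bhavna, Ishita, Neelam.
Bhavna is living and takes 1/9.
Ishita predeceased; the 1/9 allotted to Ishita's branch passes to Ishita's issue by representation.
The 1/9 is divided into 2 equal shares of 1/18 among Priya, Hemant.
Priya is living and takes 1/18.
Hemant is living and takes 1/18.
Neelam is living and takes 1/9.
Chetan predeceased; the 1/3 allotted to Chetan's branch passes to Chetan's issue by representation.
The 1/3 is divided into 4 equal shares of 1/12 among Girish, Aarav, Manoj, Sarita.
Girish is living and takes 1/12.
Aarav is living and takes 1/12.
Manoj is living and takes 1/12.
Sarita predeceased; the 1/12 allotted to Sarita's branch passes to Sarita's issue by representation.
The 1/12 is divided into 3 equal shares of 1/36 among Kavita, Vikram, Omkar.
Kavita is living and takes 1/36.
Vikram is living and takes 1/36.
Omkar is living and takes 1/36.

Aarav 1/12; Bhavna 1/9; Girish 1/12; Hemant 1/18; Jayant 1/3; Kavita 1/36; Manoj 1/12; Neelam 1/9; Omkar 1/36; Priya 1/18; Vikram 1/36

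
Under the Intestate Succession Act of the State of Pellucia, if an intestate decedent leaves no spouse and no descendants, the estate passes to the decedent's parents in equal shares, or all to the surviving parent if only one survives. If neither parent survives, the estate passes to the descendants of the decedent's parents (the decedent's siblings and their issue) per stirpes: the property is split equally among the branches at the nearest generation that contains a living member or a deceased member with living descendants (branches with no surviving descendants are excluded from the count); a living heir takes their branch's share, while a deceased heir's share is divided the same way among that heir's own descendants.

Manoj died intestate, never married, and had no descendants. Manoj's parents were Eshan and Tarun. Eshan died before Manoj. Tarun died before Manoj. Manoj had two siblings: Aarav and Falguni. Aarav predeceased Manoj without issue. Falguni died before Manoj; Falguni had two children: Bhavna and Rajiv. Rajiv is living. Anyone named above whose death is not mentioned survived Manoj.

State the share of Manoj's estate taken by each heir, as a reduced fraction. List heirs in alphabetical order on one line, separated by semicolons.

Neither parent survives and there are no descendants, so the estate passes to Manoj's siblings and their issue per stirpes.
Aarav left no surviving issue, so that branch lapses and is disregarded.
Falguni's line is the sole branch at this level, so the full 1 passes to Falguni's issue by representation.
The estate is divided into 2 equal shares of 1/2 among Bhavna, Rajiv.
Bhavna is living and takes 1/2.
Rajiv is living and takes 1/2.

Bhavna 1/2; Rajiv 1/2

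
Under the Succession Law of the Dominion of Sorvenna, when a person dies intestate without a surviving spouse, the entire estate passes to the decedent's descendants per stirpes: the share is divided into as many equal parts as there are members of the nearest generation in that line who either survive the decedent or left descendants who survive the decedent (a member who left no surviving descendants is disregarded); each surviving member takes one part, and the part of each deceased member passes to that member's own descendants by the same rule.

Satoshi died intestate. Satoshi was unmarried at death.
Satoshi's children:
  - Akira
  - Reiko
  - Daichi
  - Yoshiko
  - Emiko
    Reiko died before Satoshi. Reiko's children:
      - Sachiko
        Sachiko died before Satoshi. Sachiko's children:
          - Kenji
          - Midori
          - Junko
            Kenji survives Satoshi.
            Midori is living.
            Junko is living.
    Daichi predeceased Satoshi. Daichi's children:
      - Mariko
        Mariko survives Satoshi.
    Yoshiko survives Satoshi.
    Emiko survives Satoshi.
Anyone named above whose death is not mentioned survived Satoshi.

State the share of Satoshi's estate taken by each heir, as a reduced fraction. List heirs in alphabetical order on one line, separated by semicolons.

Akira 1/5; Emiko 1/5; Junko 1/15; Kenji 1/15; Mariko 1/5; Midori 1/15; Yoshiko 1/5

There is no surviving spouse, so the entire estate passes to Satoshi's descendants per stirpes.
The estate is divided into 5 equal shares of 1/5 among Akira, Reiko, Daichi, Yoshiko, Emiko.
Akira is living and takes 1/5.
Reiko predeceased; the 1/5 allotted to Reiko's branch passes to Reiko's issue by representation.
Sachiko's line is the sole branch at this level, so the full 1/5 passes to Sachiko's issue by representation.
The 1/5 is divided into 3 equal shares of 1/15 among Kenji, Midori, Junko.
Kenji is living and takes 1/15.
Midori is living and takes 1/15.
Junko is living and takes 1/15.
Daichi predeceased; the 1/5 allotted to Daichi's branch passes to Daichi's issue by representation.
Mariko is the sole taker at this level and receives the full 1/5.
Yoshiko is living and takes 1/5.
Emiko is living and takes 1/5.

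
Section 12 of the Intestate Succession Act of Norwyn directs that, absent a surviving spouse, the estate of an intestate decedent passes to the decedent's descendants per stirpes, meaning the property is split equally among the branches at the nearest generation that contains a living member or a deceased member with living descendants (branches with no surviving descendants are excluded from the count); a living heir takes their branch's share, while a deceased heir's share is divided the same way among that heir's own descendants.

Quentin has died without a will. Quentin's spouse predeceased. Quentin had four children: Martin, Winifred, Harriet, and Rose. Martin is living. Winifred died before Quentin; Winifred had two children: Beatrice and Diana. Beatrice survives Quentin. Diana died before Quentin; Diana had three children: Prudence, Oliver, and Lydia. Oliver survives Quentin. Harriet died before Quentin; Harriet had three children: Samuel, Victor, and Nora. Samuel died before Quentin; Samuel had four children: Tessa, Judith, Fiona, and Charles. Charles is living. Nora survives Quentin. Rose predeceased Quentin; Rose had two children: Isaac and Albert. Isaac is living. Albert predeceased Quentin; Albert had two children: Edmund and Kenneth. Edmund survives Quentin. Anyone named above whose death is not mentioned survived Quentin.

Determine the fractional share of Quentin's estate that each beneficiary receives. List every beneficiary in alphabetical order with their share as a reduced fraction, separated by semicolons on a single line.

Beatrice 1/8; Charles 1/48; Edmund 1/16; Fiona 1/48; Isaac 1/8; Judith 1/48; Kenneth 1/16; Lydia 1/24; Martin 1/4; Nora 1/12; Oliver 1/24; Prudence 1/24; Tessa 1/48; Victor 1/12

There is no surviving spouse, so the entire estate passes to Quentin's descendants per stirpes.
The estate is divided into 4 equal shares of 1/4 among Martin, Winifred, Harriet, Rose.
Martin is living and takes 1/4.
Winifred predeceased; the 1/4 allotted to Winifred's branch passes to Winifred's issue by representation.
The 1/4 is divided into 2 equal shares of 1/8 among Beatrice, Diana.
Beatrice is living and takes 1/8.
Diana predeceased; the 1/8 allotted to Diana's branch passes to Diana's issue by representation.
The 1/8 is divided into 3 equal shares of 1/24 among Prudence, Oliver, Lydia.
Prudence is living and takes 1/24.
Oliver is living and takes 1/24.
Lydia is living and takes 1/24.
Harriet predeceased; the 1/4 allotted to Harriet's branch passes to Harriet's issue by representation.
The 1/4 is divided into 3 equal shares of 1/12 among Samuel, Victor, Nora.
Samuel predeceased; the 1/12 allotted to Samuel's branch passes to Samuel's issue by representation.
The 1/12 is divided into 4 equal shares of 1/48 among Tessa, Judith, Fiona, Charles.
Tessa is living and takes 1/48.
Judith is living and takes 1/48.
Fiona is living and takes 1/48.
Charles is living and takes 1/48.
Victor is living and takes 1/12.
Nora is living and takes 1/12.
Rose predeceased; the 1/4 allotted to Rose's branch passes to Rose's issue by representation.
The 1/4 is divided into 2 equal shares of 1/8 among Isaac, Albert.
Isaac is living and takes 1/8.
Albert predeceased; the 1/8 allotted to Albert's branch passes to Albert's issue by representation.
The 1/8 is divided into 2 equal shares of 1/16 among Edmund, Kenneth.
Edmund is living and takes 1/16.
Kenneth is living and takes 1/16.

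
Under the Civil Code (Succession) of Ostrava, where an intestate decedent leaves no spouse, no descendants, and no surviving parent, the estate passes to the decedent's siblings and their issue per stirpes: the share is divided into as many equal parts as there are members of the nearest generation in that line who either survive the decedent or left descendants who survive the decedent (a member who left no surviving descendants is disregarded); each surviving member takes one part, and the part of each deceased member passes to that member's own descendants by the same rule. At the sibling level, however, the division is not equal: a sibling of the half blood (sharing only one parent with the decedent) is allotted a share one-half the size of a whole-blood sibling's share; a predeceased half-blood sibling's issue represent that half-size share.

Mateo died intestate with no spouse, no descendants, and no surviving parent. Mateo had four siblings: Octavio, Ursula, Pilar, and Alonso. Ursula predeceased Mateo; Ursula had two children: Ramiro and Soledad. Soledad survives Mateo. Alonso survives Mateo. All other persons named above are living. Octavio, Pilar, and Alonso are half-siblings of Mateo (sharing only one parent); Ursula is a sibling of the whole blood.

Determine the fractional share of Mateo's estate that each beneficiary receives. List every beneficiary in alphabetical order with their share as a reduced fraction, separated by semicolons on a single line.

Alonso 1/5; Octavio 1/5; Pilar 1/5; Ramiro 1/5; Soledad 1/5

No spouse, descendants, or parent survives, so the estate passes to Mateo's siblings per stirpes.
Half-blood siblings count for one-half the weight of whole-blood siblings at the initial division.
Dividing 1 in proportion to weights (total weight 5/2): Octavio (weight 1/2) → 1/5; Ursula (weight 1) → 2/5; Pilar (weight 1/2) → 1/5; Alonso (weight 1/2) → 1/5.
Octavio is living and takes 1/5.
Ursula predeceased; the 2/5 allotted to Ursula's branch passes to Ursula's issue by representation.
The 2/5 is divided into 2 equal shares of 1/5 among Ramiro, Soledad.
Ramiro is living and takes 1/5.
Soledad is living and takes 1/5.
Pilar is living and takes 1/5.
Alonso is living and takes 1/5.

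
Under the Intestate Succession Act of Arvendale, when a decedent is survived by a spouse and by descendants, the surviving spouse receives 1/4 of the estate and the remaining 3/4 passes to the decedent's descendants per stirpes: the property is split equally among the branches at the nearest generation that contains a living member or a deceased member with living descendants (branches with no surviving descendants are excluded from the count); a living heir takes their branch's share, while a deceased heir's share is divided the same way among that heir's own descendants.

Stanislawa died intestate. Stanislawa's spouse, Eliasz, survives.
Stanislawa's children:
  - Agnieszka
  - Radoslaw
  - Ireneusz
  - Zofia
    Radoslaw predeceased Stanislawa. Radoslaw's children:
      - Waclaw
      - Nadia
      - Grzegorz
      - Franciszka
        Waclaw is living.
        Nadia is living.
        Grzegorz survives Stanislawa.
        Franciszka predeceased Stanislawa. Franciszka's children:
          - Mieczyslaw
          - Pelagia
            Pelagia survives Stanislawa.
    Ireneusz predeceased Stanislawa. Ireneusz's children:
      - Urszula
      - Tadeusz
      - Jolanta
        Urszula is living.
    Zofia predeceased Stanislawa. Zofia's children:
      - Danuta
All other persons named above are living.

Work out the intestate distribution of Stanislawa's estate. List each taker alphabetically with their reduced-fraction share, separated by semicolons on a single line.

Agnieszka 3/16; Danuta 3/16; Eliasz 1/4; Grzegorz 3/64; Jolanta 1/16; Mieczyslaw 3/128; Nadia 3/64; Pelagia 3/128; Tadeusz 1/16; Urszula 1/16; Waclaw 3/64

Eliasz, as surviving spouse, takes 1/4.
The remaining 3/4 passes to Stanislawa's descendants per stirpes.
The 3/4 is divided into 4 equal shares of 3/16 among Agnieszka, Radoslaw, Ireneusz, Zofia.
Agnieszka is living and takes 3/16.
Radoslaw predeceased; the 3/16 allotted to Radoslaw's branch passes to Radoslaw's issue by representation.
The 3/16 is divided into 4 equal shares of 3/64 among Waclaw, Nadia, Grzegorz, Franciszka.
Waclaw is living and takes 3/64.
Nadia is living and takes 3/64.
Grzegorz is living and takes 3/64.
Franciszka predeceased; the 3/64 allotted to Franciszka's branch passes to Franciszka's issue by representation.
The 3/64 is divided into 2 equal shares of 3/128 among Mieczyslaw, Pelagia.
Mieczyslaw is living and takes 3/128.
Pelagia is living and takes 3/128.
Ireneusz predeceased; the 3/16 allotted to Ireneusz's branch passes to Ireneusz's issue by representation.
The 3/16 is divided into 3 equal shares of 1/16 among Urszula, Tadeusz, Jolanta.
Urszula is living and takes 1/16.
Tadeusz is living and takes 1/16.
Jolanta is living and takes 1/16.
Zofia predeceased; the 3/16 allotted to Zofia's branch passes to Zofia's issue by representation.
Danuta is the sole taker at this level and receives the full 3/16.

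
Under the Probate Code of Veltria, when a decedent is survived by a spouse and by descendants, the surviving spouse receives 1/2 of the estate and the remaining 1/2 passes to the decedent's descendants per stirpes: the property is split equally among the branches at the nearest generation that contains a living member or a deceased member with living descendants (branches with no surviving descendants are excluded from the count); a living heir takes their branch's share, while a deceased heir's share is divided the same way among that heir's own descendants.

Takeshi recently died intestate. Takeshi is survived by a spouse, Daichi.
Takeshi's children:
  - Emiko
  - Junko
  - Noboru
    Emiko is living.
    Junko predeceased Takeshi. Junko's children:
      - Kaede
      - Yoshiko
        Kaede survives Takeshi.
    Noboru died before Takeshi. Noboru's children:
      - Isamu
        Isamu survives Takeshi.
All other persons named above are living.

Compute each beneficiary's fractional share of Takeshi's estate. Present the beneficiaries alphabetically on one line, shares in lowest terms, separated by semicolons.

Daichi, as surviving spouse, takes 1/2.
The remaining 1/2 passes to Takeshi's descendants per stirpes.
The 1/2 is divided into 3 equal shares of 1/6 among Emiko, Junko, Noboru.
Emiko is living and takes 1/6.
Junko predeceased; the 1/6 allotted to Junko's branch passes to Junko's issue by representation.
The 1/6 is divided into 2 equal shares of 1/12 among Kaede, Yoshiko.
Kaede is living and takes 1/12.
Yoshiko is living and takes 1/12.
Noboru predeceased; the 1/6 allotted to Noboru's branch passes to Noboru's issue by representation.
Isamu is the sole taker at this level and receives the full 1/6.

Daichi 1/2; Emiko 1/6; Isamu 1/6; Kaede 1/12; Yoshiko 1/12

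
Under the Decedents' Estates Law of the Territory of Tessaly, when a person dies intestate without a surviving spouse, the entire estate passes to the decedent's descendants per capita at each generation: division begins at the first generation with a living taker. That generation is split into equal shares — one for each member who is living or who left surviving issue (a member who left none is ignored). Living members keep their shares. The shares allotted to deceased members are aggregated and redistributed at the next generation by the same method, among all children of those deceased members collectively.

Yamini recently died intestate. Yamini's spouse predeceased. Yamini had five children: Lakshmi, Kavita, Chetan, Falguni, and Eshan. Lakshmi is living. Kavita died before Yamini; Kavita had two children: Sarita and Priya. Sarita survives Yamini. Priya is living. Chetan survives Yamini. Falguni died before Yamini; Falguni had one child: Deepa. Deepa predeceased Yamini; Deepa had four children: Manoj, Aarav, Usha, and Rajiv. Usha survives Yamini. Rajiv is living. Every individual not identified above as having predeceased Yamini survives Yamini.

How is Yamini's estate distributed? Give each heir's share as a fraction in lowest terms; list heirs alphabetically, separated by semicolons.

Aarav 1/30; Chetan 1/5; Eshan 1/5; Lakshmi 1/5; Manoj 1/30; Priya 2/15; Rajiv 1/30; Sarita 2/15; Usha 1/30

There is no surviving spouse, so the entire estate passes to Yamini's descendants per capita at each generation.
At generation 1 (Lakshmi, Kavita, Chetan, Falguni, Eshan) there are 5 shares of (1)/5 = 1/5 each.
Living: Lakshmi, Chetan, and Eshan — each takes 1/5.
Deceased: Kavita and Falguni. Their combined 2/5 is pooled and carried to generation 2.
At generation 2 (Sarita, Priya, Deepa) there are 3 shares of (2/5)/3 = 2/15 each.
Living: Sarita and Priya — each takes 2/15.
Deceased: Deepa. That 2/15 share is carried to generation 3.
At generation 3 (Manoj, Aarav, Usha, Rajiv) there are 4 shares of (2/15)/4 = 1/30 each.
Living: Manoj, Aarav, Usha, and Rajiv — each takes 1/30.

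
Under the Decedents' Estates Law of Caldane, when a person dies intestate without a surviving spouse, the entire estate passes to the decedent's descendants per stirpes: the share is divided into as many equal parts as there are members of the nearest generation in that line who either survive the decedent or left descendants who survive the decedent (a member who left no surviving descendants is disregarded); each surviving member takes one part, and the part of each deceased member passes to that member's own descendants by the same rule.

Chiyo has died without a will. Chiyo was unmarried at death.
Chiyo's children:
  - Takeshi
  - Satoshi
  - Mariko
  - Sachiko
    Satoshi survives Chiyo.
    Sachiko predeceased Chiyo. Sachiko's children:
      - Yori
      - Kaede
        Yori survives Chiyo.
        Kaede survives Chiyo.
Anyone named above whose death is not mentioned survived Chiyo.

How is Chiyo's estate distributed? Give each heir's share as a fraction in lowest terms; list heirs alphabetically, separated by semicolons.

There is no surviving spouse, so the entire estate passes to Chiyo's descendants per stirpes.
The estate is divided into 4 equal shares of 1/4 among Takeshi, Satoshi, Mariko, Sachiko.
Takeshi is living and takes 1/4.
Satoshi is living and takes 1/4.
Mariko is living and takes 1/4.
Sachiko predeceased; the 1/4 allotted to Sachiko's branch passes to Sachiko's issue by representation.
The 1/4 is divided into 2 equal shares of 1/8 among Yori, Kaede.
Yori is living and takes 1/8.
Kaede is living and takes 1/8.

Kaede 1/8; Mariko 1/4; Satoshi 1/4; Takeshi 1/4; Yori 1/8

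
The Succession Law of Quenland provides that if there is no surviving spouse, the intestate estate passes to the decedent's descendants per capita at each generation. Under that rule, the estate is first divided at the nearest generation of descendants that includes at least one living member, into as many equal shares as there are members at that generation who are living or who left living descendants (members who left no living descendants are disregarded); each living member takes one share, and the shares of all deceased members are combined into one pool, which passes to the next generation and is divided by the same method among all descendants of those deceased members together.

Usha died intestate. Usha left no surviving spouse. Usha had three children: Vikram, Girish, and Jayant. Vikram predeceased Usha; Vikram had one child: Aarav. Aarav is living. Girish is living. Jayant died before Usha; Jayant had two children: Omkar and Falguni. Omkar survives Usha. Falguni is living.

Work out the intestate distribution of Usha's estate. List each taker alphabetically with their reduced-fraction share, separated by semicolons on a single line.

There is no surviving spouse, so the entire estate passes to Usha's descendants per capita at each generation.
At generation 1 (Vikram, Girish, Jayant) there are 3 shares of (1)/3 = 1/3 each.
Living: Girish — each takes 1/3.
Deceased: Vikram and Jayant. Their combined 2/3 is pooled and carried to generation 2.
At generation 2 (Aarav, Omkar, Falguni) there are 3 shares of (2/3)/3 = 2/9 each.
Living: Aarav, Omkar, and Falguni — each takes 2/9.

Aarav 2/9; Falguni 2/9; Girish 1/3; Omkar 2/9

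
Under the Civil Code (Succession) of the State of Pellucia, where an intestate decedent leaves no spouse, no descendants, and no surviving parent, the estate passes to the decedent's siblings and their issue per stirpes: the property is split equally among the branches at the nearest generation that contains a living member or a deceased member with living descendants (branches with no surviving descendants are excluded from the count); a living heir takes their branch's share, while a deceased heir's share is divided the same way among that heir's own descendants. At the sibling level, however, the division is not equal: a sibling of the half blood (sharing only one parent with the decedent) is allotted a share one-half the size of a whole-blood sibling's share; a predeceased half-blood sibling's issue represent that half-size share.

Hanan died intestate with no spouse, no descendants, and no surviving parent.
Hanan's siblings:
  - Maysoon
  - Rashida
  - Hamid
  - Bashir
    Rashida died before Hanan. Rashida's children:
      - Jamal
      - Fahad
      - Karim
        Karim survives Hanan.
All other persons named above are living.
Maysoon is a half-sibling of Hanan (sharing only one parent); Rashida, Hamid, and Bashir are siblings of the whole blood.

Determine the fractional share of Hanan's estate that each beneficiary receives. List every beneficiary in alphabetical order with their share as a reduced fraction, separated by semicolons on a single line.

No spouse, descendants, or parent survives, so the estate passes to Hanan's siblings per stirpes.
Half-blood siblings count for one-half the weight of whole-blood siblings at the initial division.
Dividing 1 in proportion to weights (total weight 7/2): Maysoon (weight 1/2) → 1/7; Rashida (weight 1) → 2/7; Hamid (weight 1) → 2/7; Bashir (weight 1) → 2/7.
Maysoon is living and takes 1/7.
Rashida predeceased; the 2/7 allotted to Rashida's branch passes to Rashida's issue by representation.
The 2/7 is divided into 3 equal shares of 2/21 among Jamal, Fahad, Karim.
Jamal is living and takes 2/21.
Fahad is living and takes 2/21.
Karim is living and takes 2/21.
Hamid is living and takes 2/7.
Bashir is living and takes 2/7.

Bashir 2/7; Fahad 2/21; Hamid 2/7; Jamal 2/21; Karim 2/21; Maysoon 1/7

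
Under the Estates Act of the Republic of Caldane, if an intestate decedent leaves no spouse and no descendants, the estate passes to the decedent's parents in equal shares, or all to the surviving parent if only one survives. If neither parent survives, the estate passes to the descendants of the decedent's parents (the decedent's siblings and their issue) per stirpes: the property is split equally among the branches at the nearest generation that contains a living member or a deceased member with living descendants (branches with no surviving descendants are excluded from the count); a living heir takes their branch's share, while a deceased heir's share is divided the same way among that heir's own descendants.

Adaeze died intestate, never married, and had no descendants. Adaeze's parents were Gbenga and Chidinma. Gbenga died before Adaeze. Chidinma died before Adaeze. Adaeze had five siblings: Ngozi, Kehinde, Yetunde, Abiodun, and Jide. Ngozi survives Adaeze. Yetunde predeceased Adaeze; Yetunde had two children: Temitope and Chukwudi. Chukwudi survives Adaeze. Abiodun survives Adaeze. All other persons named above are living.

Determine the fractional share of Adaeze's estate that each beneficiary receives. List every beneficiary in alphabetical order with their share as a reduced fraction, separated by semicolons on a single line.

Neither parent survives and there are no descendants, so the estate passes to Adaeze's siblings and their issue per stirpes.
The estate is divided into 5 equal shares of 1/5 among Ngozi, Kehinde, Yetunde, Abiodun, Jide.
Ngozi is living and takes 1/5.
Kehinde is living and takes 1/5.
Yetunde predeceased; the 1/5 allotted to Yetunde's branch passes to Yetunde's issue by representation.
The 1/5 is divided into 2 equal shares of 1/10 among Temitope, Chukwudi.
Temitope is living and takes 1/10.
Chukwudi is living and takes 1/10.
Abiodun is living and takes 1/5.
Jide is living and takes 1/5.

Abiodun 1/5; Chukwudi 1/10; Jide 1/5; Kehinde 1/5; Ngozi 1/5; Temitope 1/10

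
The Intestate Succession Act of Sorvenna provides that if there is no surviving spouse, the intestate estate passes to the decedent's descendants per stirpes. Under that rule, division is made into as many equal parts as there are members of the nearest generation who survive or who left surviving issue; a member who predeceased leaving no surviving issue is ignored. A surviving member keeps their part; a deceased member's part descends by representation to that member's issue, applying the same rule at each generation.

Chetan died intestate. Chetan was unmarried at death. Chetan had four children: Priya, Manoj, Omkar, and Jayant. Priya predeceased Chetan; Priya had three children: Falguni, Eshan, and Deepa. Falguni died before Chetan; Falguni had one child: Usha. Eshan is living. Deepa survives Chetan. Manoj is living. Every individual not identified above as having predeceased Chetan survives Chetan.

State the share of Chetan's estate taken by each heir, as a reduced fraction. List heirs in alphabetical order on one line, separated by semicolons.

There is no surviving spouse, so the entire estate passes to Chetan's descendants per stirpes.
The estate is divided into 4 equal shares of 1/4 among Priya, Manoj, Omkar, Jayant.
Priya predeceased; the 1/4 allotted to Priya's branch passes to Priya's issue by representation.
The 1/4 is divided into 3 equal shares of 1/12 among Falguni, Eshan, Deepa.
Falguni predeceased; the 1/12 allotted to Falguni's branch passes to Falguni's issue by representation.
Usha is the sole taker at this level and receives the full 1/12.
Eshan is living and takes 1/12.
Deepa is living and takes 1/12.
Manoj is living and takes 1/4.
Omkar is living and takes 1/4.
Jayant is living and takes 1/4.

Deepa 1/12; Eshan 1/12; Jayant 1/4; Manoj 1/4; Omkar 1/4; Usha 1/12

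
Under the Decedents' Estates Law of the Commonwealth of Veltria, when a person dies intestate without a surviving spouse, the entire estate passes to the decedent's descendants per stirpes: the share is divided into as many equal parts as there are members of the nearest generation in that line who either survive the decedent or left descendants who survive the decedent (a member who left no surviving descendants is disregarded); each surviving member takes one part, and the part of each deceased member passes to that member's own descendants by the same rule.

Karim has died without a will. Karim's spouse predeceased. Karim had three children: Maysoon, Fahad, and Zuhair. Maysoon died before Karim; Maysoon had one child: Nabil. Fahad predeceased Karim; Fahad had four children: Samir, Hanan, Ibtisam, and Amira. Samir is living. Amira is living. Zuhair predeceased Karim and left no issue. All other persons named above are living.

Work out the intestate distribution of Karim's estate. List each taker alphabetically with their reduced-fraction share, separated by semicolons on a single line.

There is no surviving spouse, so the entire estate passes to Karim's descendants per stirpes.
Zuhair left no surviving issue, so that branch lapses and is disregarded.
The estate is divided into 2 equal shares of 1/2 among Maysoon, Fahad.
Maysoon predeceased; the 1/2 allotted to Maysoon's branch passes to Maysoon's issue by representation.
Nabil is the sole taker at this level and receives the full 1/2.
Fahad predeceased; the 1/2 allotted to Fahad's branch passes to Fahad's issue by representation.
The 1/2 is divided into 4 equal shares of 1/8 among Samir, Hanan, Ibtisam, Amira.
Samir is living and takes 1/8.
Hanan is living and takes 1/8.
Ibtisam is living and takes 1/8.
Amira is living and takes 1/8.

Amira 1/8; Hanan 1/8; Ibtisam 1/8; Nabil 1/2; Samir 1/8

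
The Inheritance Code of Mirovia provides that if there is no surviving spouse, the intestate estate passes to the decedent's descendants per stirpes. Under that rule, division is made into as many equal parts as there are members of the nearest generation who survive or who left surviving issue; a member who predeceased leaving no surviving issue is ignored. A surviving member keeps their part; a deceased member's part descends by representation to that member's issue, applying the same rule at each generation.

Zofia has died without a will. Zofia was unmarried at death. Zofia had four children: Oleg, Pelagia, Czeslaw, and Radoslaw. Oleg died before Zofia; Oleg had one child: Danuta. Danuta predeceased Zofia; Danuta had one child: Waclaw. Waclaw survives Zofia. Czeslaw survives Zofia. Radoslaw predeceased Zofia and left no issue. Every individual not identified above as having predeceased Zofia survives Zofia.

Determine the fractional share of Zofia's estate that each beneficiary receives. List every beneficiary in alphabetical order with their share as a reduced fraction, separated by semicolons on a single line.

There is no surviving spouse, so the entire estate passes to Zofia's descendants per stirpes.
Radoslaw left no surviving issue, so that branch lapses and is disregarded.
The estate is divided into 3 equal shares of 1/3 among Oleg, Pelagia, Czeslaw.
Oleg predeceased; the 1/3 allotted to Oleg's branch passes to Oleg's issue by representation.
Danuta's line is the sole branch at this level, so the full 1/3 passes to Danuta's issue by representation.
Waclaw is the sole taker at this level and receives the full 1/3.
Pelagia is living and takes 1/3.
Czeslaw is living and takes 1/3.

Czeslaw 1/3; Pelagia 1/3; Waclaw 1/3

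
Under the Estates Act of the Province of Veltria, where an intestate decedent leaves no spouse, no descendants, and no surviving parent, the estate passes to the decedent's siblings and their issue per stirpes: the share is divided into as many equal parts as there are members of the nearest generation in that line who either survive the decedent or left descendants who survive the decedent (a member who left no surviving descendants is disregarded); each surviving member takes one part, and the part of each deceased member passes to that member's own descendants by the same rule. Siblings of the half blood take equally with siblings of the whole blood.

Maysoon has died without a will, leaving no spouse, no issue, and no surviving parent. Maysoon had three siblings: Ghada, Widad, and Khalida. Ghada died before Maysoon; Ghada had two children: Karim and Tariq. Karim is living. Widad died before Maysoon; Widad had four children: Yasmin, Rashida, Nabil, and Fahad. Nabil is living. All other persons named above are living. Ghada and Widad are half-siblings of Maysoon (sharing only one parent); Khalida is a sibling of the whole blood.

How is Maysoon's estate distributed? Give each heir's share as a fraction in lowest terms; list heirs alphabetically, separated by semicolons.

No spouse, descendants, or parent survives, so the estate passes to Maysoon's siblings per stirpes.
Half-blood and whole-blood siblings take equally under the stated rule.
The estate is divided into 3 equal shares of 1/3 among Ghada, Widad, Khalida.
Ghada predeceased; the 1/3 allotted to Ghada's branch passes to Ghada's issue by representation.
The 1/3 is divided into 2 equal shares of 1/6 among Karim, Tariq.
Karim is living and takes 1/6.
Tariq is living and takes 1/6.
Widad predeceased; the 1/3 allotted to Widad's branch passes to Widad's issue by representation.
The 1/3 is divided into 4 equal shares of 1/12 among Yasmin, Rashida, Nabil, Fahad.
Yasmin is living and takes 1/12.
Rashida is living and takes 1/12.
Nabil is living and takes 1/12.
Fahad is living and takes 1/12.
Khalida is living and takes 1/3.

Fahad 1/12; Karim 1/6; Khalida 1/3; Nabil 1/12; Rashida 1/12; Tariq 1/6; Yasmin 1/12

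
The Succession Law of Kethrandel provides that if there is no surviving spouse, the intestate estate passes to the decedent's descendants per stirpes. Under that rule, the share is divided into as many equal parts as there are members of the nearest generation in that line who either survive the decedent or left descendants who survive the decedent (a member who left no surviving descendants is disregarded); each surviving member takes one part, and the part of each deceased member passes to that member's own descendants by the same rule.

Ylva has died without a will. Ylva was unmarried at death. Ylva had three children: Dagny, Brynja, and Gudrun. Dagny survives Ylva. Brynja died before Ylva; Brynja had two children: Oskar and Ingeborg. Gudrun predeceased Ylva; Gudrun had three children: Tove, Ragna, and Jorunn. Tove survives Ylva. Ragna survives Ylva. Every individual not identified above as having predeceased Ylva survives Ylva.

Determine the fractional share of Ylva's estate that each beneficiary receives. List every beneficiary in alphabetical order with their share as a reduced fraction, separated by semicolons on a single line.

Dagny 1/3; Ingeborg 1/6; Jorunn 1/9; Oskar 1/6; Ragna 1/9; Tove 1/9

There is no surviving spouse, so the entire estate passes to Ylva's descendants per stirpes.
The estate is divided into 3 equal shares of 1/3 among Dagny, Brynja, Gudrun.
Dagny is living and takes 1/3.
Brynja predeceased; the 1/3 allotted to Brynja's branch passes to Brynja's issue by representation.
The 1/3 is divided into 2 equal shares of 1/6 among Oskar, Ingeborg.
Oskar is living and takes 1/6.
Ingeborg is living and takes 1/6.
Gudrun predeceased; the 1/3 allotted to Gudrun's branch passes to Gudrun's issue by representation.
The 1/3 is divided into 3 equal shares of 1/9 among Tove, Ragna, Jorunn.
Tove is living and takes 1/9.
Ragna is living and takes 1/9.
Jorunn is living and takes 1/9.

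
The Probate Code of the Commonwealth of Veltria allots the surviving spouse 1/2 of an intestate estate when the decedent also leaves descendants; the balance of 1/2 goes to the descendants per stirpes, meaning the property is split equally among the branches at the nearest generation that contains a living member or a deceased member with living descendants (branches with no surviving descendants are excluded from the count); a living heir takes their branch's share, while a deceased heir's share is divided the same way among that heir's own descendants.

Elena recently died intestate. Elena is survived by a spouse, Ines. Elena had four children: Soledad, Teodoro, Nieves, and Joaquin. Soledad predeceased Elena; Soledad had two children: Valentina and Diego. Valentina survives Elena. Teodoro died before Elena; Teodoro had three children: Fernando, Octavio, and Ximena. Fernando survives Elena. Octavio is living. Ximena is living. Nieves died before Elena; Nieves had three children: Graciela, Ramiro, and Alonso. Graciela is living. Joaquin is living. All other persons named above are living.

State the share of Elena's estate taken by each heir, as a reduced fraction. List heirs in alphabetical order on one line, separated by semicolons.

Ines, as surviving spouse, takes 1/2.
The remaining 1/2 passes to Elena's descendants per stirpes.
The 1/2 is divided into 4 equal shares of 1/8 among Soledad, Teodoro, Nieves, Joaquin.
Soledad predeceased; the 1/8 allotted to Soledad's branch passes to Soledad's issue by representation.
The 1/8 is divided into 2 equal shares of 1/16 among Valentina, Diego.
Valentina is living and takes 1/16.
Diego is living and takes 1/16.
Teodoro predeceased; the 1/8 allotted to Teodoro's branch passes to Teodoro's issue by representation.
The 1/8 is divided into 3 equal shares of 1/24 among Fernando, Octavio, Ximena.
Fernando is living and takes 1/24.
Octavio is living and takes 1/24.
Ximena is living and takes 1/24.
Nieves predeceased; the 1/8 allotted to Nieves's branch passes to Nieves's issue by representation.
The 1/8 is divided into 3 equal shares of 1/24 among Graciela, Ramiro, Alonso.
Graciela is living and takes 1/24.
Ramiro is living and takes 1/24.
Alonso is living and takes 1/24.
Joaquin is living and takes 1/8.

Alonso 1/24; Diego 1/16; Fernando 1/24; Graciela 1/24; Ines 1/2; Joaquin 1/8; Octavio 1/24; Ramiro 1/24; Valentina 1/16; Ximena 1/24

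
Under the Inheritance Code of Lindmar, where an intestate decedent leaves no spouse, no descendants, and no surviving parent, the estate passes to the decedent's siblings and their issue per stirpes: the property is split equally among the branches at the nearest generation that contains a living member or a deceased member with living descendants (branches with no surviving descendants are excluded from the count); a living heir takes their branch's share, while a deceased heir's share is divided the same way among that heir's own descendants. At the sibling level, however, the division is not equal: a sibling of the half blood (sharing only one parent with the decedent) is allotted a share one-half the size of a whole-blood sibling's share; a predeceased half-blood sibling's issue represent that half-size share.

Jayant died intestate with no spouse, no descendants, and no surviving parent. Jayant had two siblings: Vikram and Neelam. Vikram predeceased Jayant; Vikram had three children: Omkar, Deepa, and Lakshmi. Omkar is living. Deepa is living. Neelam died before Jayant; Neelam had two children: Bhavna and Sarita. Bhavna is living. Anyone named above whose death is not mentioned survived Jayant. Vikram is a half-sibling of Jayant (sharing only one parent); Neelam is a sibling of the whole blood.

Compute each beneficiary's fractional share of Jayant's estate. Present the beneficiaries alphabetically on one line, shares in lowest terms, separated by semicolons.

No spouse, descendants, or parent survives, so the estate passes to Jayant's siblings per stirpes.
Half-blood siblings count for one-half the weight of whole-blood siblings at the initial division.
Dividing 1 in proportion to weights (total weight 3/2): Vikram (weight 1/2) → 1/3; Neelam (weight 1) → 2/3.
Vikram predeceased; the 1/3 allotted to Vikram's branch passes to Vikram's issue by representation.
The 1/3 is divided into 3 equal shares of 1/9 among Omkar, Deepa, Lakshmi.
Omkar is living and takes 1/9.
Deepa is living and takes 1/9.
Lakshmi is living and takes 1/9.
Neelam predeceased; the 2/3 allotted to Neelam's branch passes to Neelam's issue by representation.
The 2/3 is divided into 2 equal shares of 1/3 among Bhavna, Sarita.
Bhavna is living and takes 1/3.
Sarita is living and takes 1/3.

Bhavna 1/3; Deepa 1/9; Lakshmi 1/9; Omkar 1/9; Sarita 1/3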